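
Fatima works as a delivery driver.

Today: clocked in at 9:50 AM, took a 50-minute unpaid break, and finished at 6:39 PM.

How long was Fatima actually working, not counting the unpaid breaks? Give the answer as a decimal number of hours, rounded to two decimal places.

7.98 hours

Today: 9:50 AM–6:39 PM = 8 h 49 min; less 50 min break → 7 h 59 min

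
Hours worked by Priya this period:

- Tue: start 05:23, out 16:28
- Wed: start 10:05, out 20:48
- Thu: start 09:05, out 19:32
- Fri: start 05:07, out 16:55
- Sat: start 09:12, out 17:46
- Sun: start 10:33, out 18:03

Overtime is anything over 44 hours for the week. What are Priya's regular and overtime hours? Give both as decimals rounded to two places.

Regular 44.00 hours, overtime 16.12 hours

Tue: 05:23–16:28 = 11 h 5 min
Wed: 10:05–20:48 = 10 h 43 min
Thu: 09:05–19:32 = 10 h 27 min
Fri: 05:07–16:55 = 11 h 48 min
Sat: 09:12–17:46 = 8 h 34 min
Sun: 10:33–18:03 = 7 h 30 min
Total worked: 60 h 7 min = 60.12 h.
Threshold 44 h → overtime 16 h 7 min, regular 44 h 0 min.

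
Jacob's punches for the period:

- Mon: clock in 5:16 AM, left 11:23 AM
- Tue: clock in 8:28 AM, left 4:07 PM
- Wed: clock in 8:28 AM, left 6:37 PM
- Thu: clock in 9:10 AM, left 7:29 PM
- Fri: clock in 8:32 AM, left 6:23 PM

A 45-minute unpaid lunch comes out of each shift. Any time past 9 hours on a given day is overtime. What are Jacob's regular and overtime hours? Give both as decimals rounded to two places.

Mon: 5:16 AM–11:23 AM = 6 h 7 min; less 45 min break → 5 h 22 min
Tue: 8:28 AM–4:07 PM = 7 h 39 min; less 45 min break → 6 h 54 min
Wed: 8:28 AM–6:37 PM = 10 h 9 min; less 45 min break → 9 h 24 min
Thu: 9:10 AM–7:29 PM = 10 h 19 min; less 45 min break → 9 h 34 min
Fri: 8:32 AM–6:23 PM = 9 h 51 min; less 45 min break → 9 h 6 min
Mon reg 5 h 22 min / OT 0 h 0 min; Tue reg 6 h 54 min / OT 0 h 0 min; Wed reg 9 h 0 min / OT 0 h 24 min; Thu reg 9 h 0 min / OT 0 h 34 min; Fri reg 9 h 0 min / OT 0 h 6 min.
Totals: regular 39 h 16 min, overtime 1 h 4 min.

Regular 39.27 hours, overtime 1.07 hours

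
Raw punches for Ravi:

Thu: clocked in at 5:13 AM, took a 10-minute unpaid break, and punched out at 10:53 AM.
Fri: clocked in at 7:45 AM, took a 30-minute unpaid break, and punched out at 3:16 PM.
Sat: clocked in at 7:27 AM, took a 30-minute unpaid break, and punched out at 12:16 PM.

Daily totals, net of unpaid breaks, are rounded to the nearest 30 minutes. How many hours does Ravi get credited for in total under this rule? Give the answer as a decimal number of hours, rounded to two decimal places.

Thu: 5:13 AM–10:53 AM = 5 h 40 min − 10 min = 5 h 30 min → rounds to 5 h 30 min
Fri: 7:45 AM–3:16 PM = 7 h 31 min − 30 min = 7 h 1 min → rounds to 7 h 0 min
Sat: 7:27 AM–12:16 PM = 4 h 49 min − 30 min = 4 h 19 min → rounds to 4 h 30 min
Total credited: 17 h 0 min.

17.00 hours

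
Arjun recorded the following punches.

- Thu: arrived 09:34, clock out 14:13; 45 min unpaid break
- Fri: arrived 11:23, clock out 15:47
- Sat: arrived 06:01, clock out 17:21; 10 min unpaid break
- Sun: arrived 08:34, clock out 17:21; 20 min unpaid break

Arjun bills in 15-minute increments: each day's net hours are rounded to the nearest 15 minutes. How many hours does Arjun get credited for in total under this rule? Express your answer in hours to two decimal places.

28.25 hours

Thu: 09:34–14:13 = 4 h 39 min − 45 min = 3 h 54 min → rounds to 4 h 0 min
Fri: 11:23–15:47 = 4 h 24 min → rounds to 4 h 30 min
Sat: 06:01–17:21 = 11 h 20 min − 10 min = 11 h 10 min → rounds to 11 h 15 min
Sun: 08:34–17:21 = 8 h 47 min − 20 min = 8 h 27 min → rounds to 8 h 30 min
Total credited: 28 h 15 min.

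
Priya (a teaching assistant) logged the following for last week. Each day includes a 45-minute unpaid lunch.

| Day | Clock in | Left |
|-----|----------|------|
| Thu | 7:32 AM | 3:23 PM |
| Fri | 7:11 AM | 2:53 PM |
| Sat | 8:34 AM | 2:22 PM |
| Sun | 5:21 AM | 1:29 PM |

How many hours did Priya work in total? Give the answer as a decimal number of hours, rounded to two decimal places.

26.48 hours

Thu: 7:32 AM–3:23 PM = 7 h 51 min; less 45 min break → 7 h 6 min
Fri: 7:11 AM–2:53 PM = 7 h 42 min; less 45 min break → 6 h 57 min
Sat: 8:34 AM–2:22 PM = 5 h 48 min; less 45 min break → 5 h 3 min
Sun: 5:21 AM–1:29 PM = 8 h 8 min; less 45 min break → 7 h 23 min
Total: 7 h 6 min + 6 h 57 min + 5 h 3 min + 7 h 23 min = 26 h 29 min.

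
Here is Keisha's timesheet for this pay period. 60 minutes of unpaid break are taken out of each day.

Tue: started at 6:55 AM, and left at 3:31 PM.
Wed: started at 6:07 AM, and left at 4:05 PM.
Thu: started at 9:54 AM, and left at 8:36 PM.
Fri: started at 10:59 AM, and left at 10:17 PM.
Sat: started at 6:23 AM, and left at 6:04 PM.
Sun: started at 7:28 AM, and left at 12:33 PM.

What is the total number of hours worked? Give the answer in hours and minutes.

51 h 20 min

Tue: 6:55 AM–3:31 PM = 8 h 36 min; less 60 min break → 7 h 36 min
Wed: 6:07 AM–4:05 PM = 9 h 58 min; less 60 min break → 8 h 58 min
Thu: 9:54 AM–8:36 PM = 10 h 42 min; less 60 min break → 9 h 42 min
Fri: 10:59 AM–10:17 PM = 11 h 18 min; less 60 min break → 10 h 18 min
Sat: 6:23 AM–6:04 PM = 11 h 41 min; less 60 min break → 10 h 41 min
Sun: 7:28 AM–12:33 PM = 5 h 5 min; less 60 min break → 4 h 5 min
Total: 7 h 36 min + 8 h 58 min + 9 h 42 min + 10 h 18 min + 10 h 41 min + 4 h 5 min = 51 h 20 min.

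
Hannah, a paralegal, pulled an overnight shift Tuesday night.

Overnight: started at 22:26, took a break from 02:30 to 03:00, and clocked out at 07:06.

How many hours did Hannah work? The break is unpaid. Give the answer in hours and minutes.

Overnight: 22:26 → midnight = 1 h 34 min; midnight → 07:06 = 7 h 6 min; span 8 h 40 min; less 30 min break → 8 h 10 min

8 h 10 min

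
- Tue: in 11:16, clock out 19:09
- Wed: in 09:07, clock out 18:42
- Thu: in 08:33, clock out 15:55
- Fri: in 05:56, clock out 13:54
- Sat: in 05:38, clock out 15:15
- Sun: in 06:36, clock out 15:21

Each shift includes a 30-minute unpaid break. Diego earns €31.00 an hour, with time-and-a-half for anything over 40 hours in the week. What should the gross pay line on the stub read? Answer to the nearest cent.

Tue: 11:16–19:09 = 7 h 53 min; less 30 min break → 7 h 23 min
Wed: 09:07–18:42 = 9 h 35 min; less 30 min break → 9 h 5 min
Thu: 08:33–15:55 = 7 h 22 min; less 30 min break → 6 h 52 min
Fri: 05:56–13:54 = 7 h 58 min; less 30 min break → 7 h 28 min
Sat: 05:38–15:15 = 9 h 37 min; less 30 min break → 9 h 7 min
Sun: 06:36–15:21 = 8 h 45 min; less 30 min break → 8 h 15 min
Total worked: 48 h 10 min = 2890 min.
Regular 40 h 0 min = 2400 min at €31.00/h; overtime 8 h 10 min = 490 min at €46.50/h.
Pay = (2400 × €31.00 + 490 × €46.50) ÷ 60 = €1619.75.

€1619.75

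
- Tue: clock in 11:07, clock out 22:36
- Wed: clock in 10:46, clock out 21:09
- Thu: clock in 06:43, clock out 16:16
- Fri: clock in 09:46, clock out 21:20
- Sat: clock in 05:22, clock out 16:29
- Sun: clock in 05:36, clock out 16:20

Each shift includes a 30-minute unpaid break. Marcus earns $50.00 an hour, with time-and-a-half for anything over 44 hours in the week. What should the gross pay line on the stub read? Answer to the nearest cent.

$3537.50

Tue: 11:07–22:36 = 11 h 29 min; less 30 min break → 10 h 59 min
Wed: 10:46–21:09 = 10 h 23 min; less 30 min break → 9 h 53 min
Thu: 06:43–16:16 = 9 h 33 min; less 30 min break → 9 h 3 min
Fri: 09:46–21:20 = 11 h 34 min; less 30 min break → 11 h 4 min
Sat: 05:22–16:29 = 11 h 7 min; less 30 min break → 10 h 37 min
Sun: 05:36–16:20 = 10 h 44 min; less 30 min break → 10 h 14 min
Total worked: 61 h 50 min = 3710 min.
Regular 44 h 0 min = 2640 min at $50.00/h; overtime 17 h 50 min = 1070 min at $75.00/h.
Pay = (2640 × $50.00 + 1070 × $75.00) ÷ 60 = $3537.50.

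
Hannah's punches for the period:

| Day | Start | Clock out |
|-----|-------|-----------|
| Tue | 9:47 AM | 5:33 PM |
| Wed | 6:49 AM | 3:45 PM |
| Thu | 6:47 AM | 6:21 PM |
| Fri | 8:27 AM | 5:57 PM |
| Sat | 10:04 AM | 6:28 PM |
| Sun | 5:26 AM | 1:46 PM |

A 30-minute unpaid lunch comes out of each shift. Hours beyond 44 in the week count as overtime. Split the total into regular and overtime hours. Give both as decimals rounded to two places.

Regular 44.00 hours, overtime 7.50 hours

Tue: 9:47 AM–5:33 PM = 7 h 46 min; less 30 min break → 7 h 16 min
Wed: 6:49 AM–3:45 PM = 8 h 56 min; less 30 min break → 8 h 26 min
Thu: 6:47 AM–6:21 PM = 11 h 34 min; less 30 min break → 11 h 4 min
Fri: 8:27 AM–5:57 PM = 9 h 30 min; less 30 min break → 9 h 0 min
Sat: 10:04 AM–6:28 PM = 8 h 24 min; less 30 min break → 7 h 54 min
Sun: 5:26 AM–1:46 PM = 8 h 20 min; less 30 min break → 7 h 50 min
Total worked: 51 h 30 min = 51.50 h.
Threshold 44 h → overtime 7 h 30 min, regular 44 h 0 min.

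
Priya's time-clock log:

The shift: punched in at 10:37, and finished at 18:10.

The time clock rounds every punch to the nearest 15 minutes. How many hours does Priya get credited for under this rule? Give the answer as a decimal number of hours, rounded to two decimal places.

The shift: in 10:37→10:30, out 18:10→18:15; 7 h 45 min

7.75 hours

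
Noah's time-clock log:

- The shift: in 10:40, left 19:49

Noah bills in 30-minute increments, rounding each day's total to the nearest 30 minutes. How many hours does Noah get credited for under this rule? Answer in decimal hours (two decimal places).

9.00 hours

The shift: 10:40–19:49 = 9 h 9 min → rounds to 9 h 0 min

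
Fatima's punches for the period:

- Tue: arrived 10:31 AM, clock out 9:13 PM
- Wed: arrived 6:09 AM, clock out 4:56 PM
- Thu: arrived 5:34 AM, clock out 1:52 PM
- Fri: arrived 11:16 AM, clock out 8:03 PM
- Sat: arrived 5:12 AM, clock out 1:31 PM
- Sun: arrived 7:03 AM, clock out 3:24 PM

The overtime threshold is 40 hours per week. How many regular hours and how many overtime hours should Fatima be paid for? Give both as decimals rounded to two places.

Regular 40.00 hours, overtime 15.23 hours

Tue: 10:31 AM–9:13 PM = 10 h 42 min
Wed: 6:09 AM–4:56 PM = 10 h 47 min
Thu: 5:34 AM–1:52 PM = 8 h 18 min
Fri: 11:16 AM–8:03 PM = 8 h 47 min
Sat: 5:12 AM–1:31 PM = 8 h 19 min
Sun: 7:03 AM–3:24 PM = 8 h 21 min
Total worked: 55 h 14 min = 55.23 h.
Threshold 40 h → overtime 15 h 14 min, regular 40 h 0 min.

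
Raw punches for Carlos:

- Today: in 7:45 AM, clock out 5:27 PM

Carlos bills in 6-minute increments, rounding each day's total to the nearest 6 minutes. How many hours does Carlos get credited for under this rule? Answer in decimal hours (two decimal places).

Today: 7:45 AM–5:27 PM = 9 h 42 min → rounds to 9 h 42 min

9.70 hours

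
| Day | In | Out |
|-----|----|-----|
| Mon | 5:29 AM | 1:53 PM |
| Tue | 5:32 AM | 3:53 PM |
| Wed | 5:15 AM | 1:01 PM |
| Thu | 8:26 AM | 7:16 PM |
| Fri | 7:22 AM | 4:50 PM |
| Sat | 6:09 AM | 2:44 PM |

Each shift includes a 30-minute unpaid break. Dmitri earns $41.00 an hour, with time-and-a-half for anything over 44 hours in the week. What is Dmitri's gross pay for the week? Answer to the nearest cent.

Mon: 5:29 AM–1:53 PM = 8 h 24 min; less 30 min break → 7 h 54 min
Tue: 5:32 AM–3:53 PM = 10 h 21 min; less 30 min break → 9 h 51 min
Wed: 5:15 AM–1:01 PM = 7 h 46 min; less 30 min break → 7 h 16 min
Thu: 8:26 AM–7:16 PM = 10 h 50 min; less 30 min break → 10 h 20 min
Fri: 7:22 AM–4:50 PM = 9 h 28 min; less 30 min break → 8 h 58 min
Sat: 6:09 AM–2:44 PM = 8 h 35 min; less 30 min break → 8 h 5 min
Total worked: 52 h 24 min = 3144 min.
Regular 44 h 0 min = 2640 min at $41.00/h; overtime 8 h 24 min = 504 min at $61.50/h.
Pay = (2640 × $41.00 + 504 × $61.50) ÷ 60 = $2320.60.

$2320.60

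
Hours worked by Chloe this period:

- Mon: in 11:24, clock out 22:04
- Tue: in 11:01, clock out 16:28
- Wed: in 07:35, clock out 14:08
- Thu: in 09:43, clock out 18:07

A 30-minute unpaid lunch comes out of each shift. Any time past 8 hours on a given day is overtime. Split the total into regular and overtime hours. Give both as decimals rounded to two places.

Mon: 11:24–22:04 = 10 h 40 min; less 30 min break → 10 h 10 min
Tue: 11:01–16:28 = 5 h 27 min; less 30 min break → 4 h 57 min
Wed: 07:35–14:08 = 6 h 33 min; less 30 min break → 6 h 3 min
Thu: 09:43–18:07 = 8 h 24 min; less 30 min break → 7 h 54 min
Mon reg 8 h 0 min / OT 2 h 10 min; Tue reg 4 h 57 min / OT 0 h 0 min; Wed reg 6 h 3 min / OT 0 h 0 min; Thu reg 7 h 54 min / OT 0 h 0 min.
Totals: regular 26 h 54 min, overtime 2 h 10 min.

Regular 26.90 hours, overtime 2.17 hours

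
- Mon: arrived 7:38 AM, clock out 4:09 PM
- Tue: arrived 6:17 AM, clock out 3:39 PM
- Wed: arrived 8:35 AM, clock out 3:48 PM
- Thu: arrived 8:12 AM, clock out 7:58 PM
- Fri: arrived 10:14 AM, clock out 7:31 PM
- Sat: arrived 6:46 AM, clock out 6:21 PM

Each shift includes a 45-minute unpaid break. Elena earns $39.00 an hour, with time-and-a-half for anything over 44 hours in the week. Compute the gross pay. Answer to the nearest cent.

$2256.15

Mon: 7:38 AM–4:09 PM = 8 h 31 min; less 45 min break → 7 h 46 min
Tue: 6:17 AM–3:39 PM = 9 h 22 min; less 45 min break → 8 h 37 min
Wed: 8:35 AM–3:48 PM = 7 h 13 min; less 45 min break → 6 h 28 min
Thu: 8:12 AM–7:58 PM = 11 h 46 min; less 45 min break → 11 h 1 min
Fri: 10:14 AM–7:31 PM = 9 h 17 min; less 45 min break → 8 h 32 min
Sat: 6:46 AM–6:21 PM = 11 h 35 min; less 45 min break → 10 h 50 min
Total worked: 53 h 14 min = 3194 min.
Regular 44 h 0 min = 2640 min at $39.00/h; overtime 9 h 14 min = 554 min at $58.50/h.
Pay = (2640 × $39.00 + 554 × $58.50) ÷ 60 = $2256.15.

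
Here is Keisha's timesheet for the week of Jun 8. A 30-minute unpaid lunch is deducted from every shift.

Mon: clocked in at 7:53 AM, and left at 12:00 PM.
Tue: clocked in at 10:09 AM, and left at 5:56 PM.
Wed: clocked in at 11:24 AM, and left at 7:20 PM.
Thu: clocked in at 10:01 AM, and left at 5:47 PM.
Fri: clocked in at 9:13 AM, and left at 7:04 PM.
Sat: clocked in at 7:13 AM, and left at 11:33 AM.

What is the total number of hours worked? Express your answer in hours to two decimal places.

Mon: 7:53 AM–12:00 PM = 4 h 7 min; less 30 min break → 3 h 37 min
Tue: 10:09 AM–5:56 PM = 7 h 47 min; less 30 min break → 7 h 17 min
Wed: 11:24 AM–7:20 PM = 7 h 56 min; less 30 min break → 7 h 26 min
Thu: 10:01 AM–5:47 PM = 7 h 46 min; less 30 min break → 7 h 16 min
Fri: 9:13 AM–7:04 PM = 9 h 51 min; less 30 min break → 9 h 21 min
Sat: 7:13 AM–11:33 AM = 4 h 20 min; less 30 min break → 3 h 50 min
Total: 3 h 37 min + 7 h 17 min + 7 h 26 min + 7 h 16 min + 9 h 21 min + 3 h 50 min = 38 h 47 min.

38.78 hours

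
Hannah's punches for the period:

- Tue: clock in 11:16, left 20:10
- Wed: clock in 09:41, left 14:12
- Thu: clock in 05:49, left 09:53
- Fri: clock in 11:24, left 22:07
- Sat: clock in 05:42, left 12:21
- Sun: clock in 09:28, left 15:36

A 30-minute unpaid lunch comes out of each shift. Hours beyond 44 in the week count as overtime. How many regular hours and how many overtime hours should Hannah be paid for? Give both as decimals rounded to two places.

Tue: 11:16–20:10 = 8 h 54 min; less 30 min break → 8 h 24 min
Wed: 09:41–14:12 = 4 h 31 min; less 30 min break → 4 h 1 min
Thu: 05:49–09:53 = 4 h 4 min; less 30 min break → 3 h 34 min
Fri: 11:24–22:07 = 10 h 43 min; less 30 min break → 10 h 13 min
Sat: 05:42–12:21 = 6 h 39 min; less 30 min break → 6 h 9 min
Sun: 09:28–15:36 = 6 h 8 min; less 30 min break → 5 h 38 min
Total worked: 37 h 59 min = 37.98 h.
Threshold 44 h → overtime 0 h 0 min, regular 37 h 59 min.

Regular 37.98 hours, overtime 0.00 hours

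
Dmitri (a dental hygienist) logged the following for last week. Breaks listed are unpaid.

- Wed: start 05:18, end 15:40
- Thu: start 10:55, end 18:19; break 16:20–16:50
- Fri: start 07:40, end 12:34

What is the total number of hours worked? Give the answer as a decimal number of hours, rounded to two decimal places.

22.17 hours

Wed: 05:18–15:40 = 10 h 22 min
Thu: 10:55–18:19 = 7 h 24 min; less 30 min break → 6 h 54 min
Fri: 07:40–12:34 = 4 h 54 min
Total: 10 h 22 min + 6 h 54 min + 4 h 54 min = 22 h 10 min.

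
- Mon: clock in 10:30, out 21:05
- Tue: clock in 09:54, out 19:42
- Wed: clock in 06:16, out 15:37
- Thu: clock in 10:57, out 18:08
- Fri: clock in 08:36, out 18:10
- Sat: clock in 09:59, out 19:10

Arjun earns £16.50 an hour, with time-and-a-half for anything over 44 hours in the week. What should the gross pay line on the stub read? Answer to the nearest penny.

Mon: 10:30–21:05 = 10 h 35 min
Tue: 09:54–19:42 = 9 h 48 min
Wed: 06:16–15:37 = 9 h 21 min
Thu: 10:57–18:08 = 7 h 11 min
Fri: 08:36–18:10 = 9 h 34 min
Sat: 09:59–19:10 = 9 h 11 min
Total worked: 55 h 40 min = 3340 min.
Regular 44 h 0 min = 2640 min at £16.50/h; overtime 11 h 40 min = 700 min at £24.75/h.
Pay = (2640 × £16.50 + 700 × £24.75) ÷ 60 = £1014.75.

£1014.75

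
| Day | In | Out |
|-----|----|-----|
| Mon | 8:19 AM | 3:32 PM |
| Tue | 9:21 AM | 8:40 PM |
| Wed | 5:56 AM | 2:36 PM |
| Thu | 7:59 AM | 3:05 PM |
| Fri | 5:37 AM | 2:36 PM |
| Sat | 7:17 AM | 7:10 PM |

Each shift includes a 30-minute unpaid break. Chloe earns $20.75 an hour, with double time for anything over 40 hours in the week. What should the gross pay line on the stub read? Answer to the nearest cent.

Mon: 8:19 AM–3:32 PM = 7 h 13 min; less 30 min break → 6 h 43 min
Tue: 9:21 AM–8:40 PM = 11 h 19 min; less 30 min break → 10 h 49 min
Wed: 5:56 AM–2:36 PM = 8 h 40 min; less 30 min break → 8 h 10 min
Thu: 7:59 AM–3:05 PM = 7 h 6 min; less 30 min break → 6 h 36 min
Fri: 5:37 AM–2:36 PM = 8 h 59 min; less 30 min break → 8 h 29 min
Sat: 7:17 AM–7:10 PM = 11 h 53 min; less 30 min break → 11 h 23 min
Total worked: 52 h 10 min = 3130 min.
Regular 40 h 0 min = 2400 min at $20.75/h; overtime 12 h 10 min = 730 min at $41.50/h.
Pay = (2400 × $20.75 + 730 × $41.50) ÷ 60 = $1334.92.

$1334.92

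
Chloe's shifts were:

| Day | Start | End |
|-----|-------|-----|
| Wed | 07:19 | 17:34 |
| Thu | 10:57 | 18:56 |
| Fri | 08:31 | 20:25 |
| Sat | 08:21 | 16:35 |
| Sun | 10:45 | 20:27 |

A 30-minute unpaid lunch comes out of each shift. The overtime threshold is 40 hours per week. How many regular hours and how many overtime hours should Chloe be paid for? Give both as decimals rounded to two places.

Regular 40.00 hours, overtime 5.57 hours

Wed: 07:19–17:34 = 10 h 15 min; less 30 min break → 9 h 45 min
Thu: 10:57–18:56 = 7 h 59 min; less 30 min break → 7 h 29 min
Fri: 08:31–20:25 = 11 h 54 min; less 30 min break → 11 h 24 min
Sat: 08:21–16:35 = 8 h 14 min; less 30 min break → 7 h 44 min
Sun: 10:45–20:27 = 9 h 42 min; less 30 min break → 9 h 12 min
Total worked: 45 h 34 min = 45.57 h.
Threshold 40 h → overtime 5 h 34 min, regular 40 h 0 min.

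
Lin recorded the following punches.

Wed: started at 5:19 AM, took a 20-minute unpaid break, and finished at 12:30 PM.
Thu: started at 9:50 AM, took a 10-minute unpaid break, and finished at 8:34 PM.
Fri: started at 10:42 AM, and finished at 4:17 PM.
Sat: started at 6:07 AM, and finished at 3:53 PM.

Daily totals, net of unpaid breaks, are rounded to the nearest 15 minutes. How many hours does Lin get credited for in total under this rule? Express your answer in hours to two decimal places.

32.50 hours

Wed: 5:19 AM–12:30 PM = 7 h 11 min − 20 min = 6 h 51 min → rounds to 6 h 45 min
Thu: 9:50 AM–8:34 PM = 10 h 44 min − 10 min = 10 h 34 min → rounds to 10 h 30 min
Fri: 10:42 AM–4:17 PM = 5 h 35 min → rounds to 5 h 30 min
Sat: 6:07 AM–3:53 PM = 9 h 46 min → rounds to 9 h 45 min
Total credited: 32 h 30 min.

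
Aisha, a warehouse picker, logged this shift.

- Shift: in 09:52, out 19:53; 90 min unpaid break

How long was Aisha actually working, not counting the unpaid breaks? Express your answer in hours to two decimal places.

8.52 hours

Shift: 09:52–19:53 = 10 h 1 min; less 90 min break → 8 h 31 min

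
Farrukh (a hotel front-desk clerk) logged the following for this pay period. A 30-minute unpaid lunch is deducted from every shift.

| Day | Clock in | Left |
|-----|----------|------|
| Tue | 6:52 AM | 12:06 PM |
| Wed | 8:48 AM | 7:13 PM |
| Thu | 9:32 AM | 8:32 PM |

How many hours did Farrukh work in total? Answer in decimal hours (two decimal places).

25.15 hours

Tue: 6:52 AM–12:06 PM = 5 h 14 min; less 30 min break → 4 h 44 min
Wed: 8:48 AM–7:13 PM = 10 h 25 min; less 30 min break → 9 h 55 min
Thu: 9:32 AM–8:32 PM = 11 h 0 min; less 30 min break → 10 h 30 min
Total: 4 h 44 min + 9 h 55 min + 10 h 30 min = 25 h 9 min.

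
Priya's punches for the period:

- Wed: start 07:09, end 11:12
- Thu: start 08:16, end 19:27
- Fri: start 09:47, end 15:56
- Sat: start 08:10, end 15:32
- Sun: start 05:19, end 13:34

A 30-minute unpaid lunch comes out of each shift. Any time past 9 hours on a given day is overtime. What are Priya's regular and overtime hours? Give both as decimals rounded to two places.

Wed: 07:09–11:12 = 4 h 3 min; less 30 min break → 3 h 33 min
Thu: 08:16–19:27 = 11 h 11 min; less 30 min break → 10 h 41 min
Fri: 09:47–15:56 = 6 h 9 min; less 30 min break → 5 h 39 min
Sat: 08:10–15:32 = 7 h 22 min; less 30 min break → 6 h 52 min
Sun: 05:19–13:34 = 8 h 15 min; less 30 min break → 7 h 45 min
Wed reg 3 h 33 min / OT 0 h 0 min; Thu reg 9 h 0 min / OT 1 h 41 min; Fri reg 5 h 39 min / OT 0 h 0 min; Sat reg 6 h 52 min / OT 0 h 0 min; Sun reg 7 h 45 min / OT 0 h 0 min.
Totals: regular 32 h 49 min, overtime 1 h 41 min.

Regular 32.82 hours, overtime 1.68 hours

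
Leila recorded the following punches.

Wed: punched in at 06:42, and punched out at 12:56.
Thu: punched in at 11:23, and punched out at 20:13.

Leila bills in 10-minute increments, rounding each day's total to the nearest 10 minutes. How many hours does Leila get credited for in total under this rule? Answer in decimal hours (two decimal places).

15.00 hours

Wed: 06:42–12:56 = 6 h 14 min → rounds to 6 h 10 min
Thu: 11:23–20:13 = 8 h 50 min → rounds to 8 h 50 min
Total credited: 15 h 0 min.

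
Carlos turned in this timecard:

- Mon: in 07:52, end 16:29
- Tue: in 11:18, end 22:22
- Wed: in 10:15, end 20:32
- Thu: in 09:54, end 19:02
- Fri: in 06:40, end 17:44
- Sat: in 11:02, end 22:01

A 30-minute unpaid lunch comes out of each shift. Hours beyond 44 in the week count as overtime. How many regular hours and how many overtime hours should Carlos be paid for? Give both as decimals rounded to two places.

Regular 44.00 hours, overtime 14.15 hours

Mon: 07:52–16:29 = 8 h 37 min; less 30 min break → 8 h 7 min
Tue: 11:18–22:22 = 11 h 4 min; less 30 min break → 10 h 34 min
Wed: 10:15–20:32 = 10 h 17 min; less 30 min break → 9 h 47 min
Thu: 09:54–19:02 = 9 h 8 min; less 30 min break → 8 h 38 min
Fri: 06:40–17:44 = 11 h 4 min; less 30 min break → 10 h 34 min
Sat: 11:02–22:01 = 10 h 59 min; less 30 min break → 10 h 29 min
Total worked: 58 h 9 min = 58.15 h.
Threshold 44 h → overtime 14 h 9 min, regular 44 h 0 min.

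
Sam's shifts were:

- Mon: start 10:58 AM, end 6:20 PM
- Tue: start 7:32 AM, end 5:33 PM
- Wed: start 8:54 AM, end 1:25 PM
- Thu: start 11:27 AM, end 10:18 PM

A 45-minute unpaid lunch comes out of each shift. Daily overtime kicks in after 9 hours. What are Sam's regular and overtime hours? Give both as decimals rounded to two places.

Mon: 10:58 AM–6:20 PM = 7 h 22 min; less 45 min break → 6 h 37 min
Tue: 7:32 AM–5:33 PM = 10 h 1 min; less 45 min break → 9 h 16 min
Wed: 8:54 AM–1:25 PM = 4 h 31 min; less 45 min break → 3 h 46 min
Thu: 11:27 AM–10:18 PM = 10 h 51 min; less 45 min break → 10 h 6 min
Mon reg 6 h 37 min / OT 0 h 0 min; Tue reg 9 h 0 min / OT 0 h 16 min; Wed reg 3 h 46 min / OT 0 h 0 min; Thu reg 9 h 0 min / OT 1 h 6 min.
Totals: regular 28 h 23 min, overtime 1 h 22 min.

Regular 28.38 hours, overtime 1.37 hours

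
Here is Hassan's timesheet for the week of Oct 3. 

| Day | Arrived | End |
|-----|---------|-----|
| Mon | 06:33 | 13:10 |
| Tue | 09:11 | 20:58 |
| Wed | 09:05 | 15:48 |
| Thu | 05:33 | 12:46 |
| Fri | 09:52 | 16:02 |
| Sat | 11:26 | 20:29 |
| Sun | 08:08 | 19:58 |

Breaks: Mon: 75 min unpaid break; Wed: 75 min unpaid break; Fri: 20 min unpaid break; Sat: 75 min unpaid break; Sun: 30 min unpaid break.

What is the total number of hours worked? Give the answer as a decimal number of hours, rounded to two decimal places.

Mon: 06:33–13:10 = 6 h 37 min; less 75 min break → 5 h 22 min
Tue: 09:11–20:58 = 11 h 47 min
Wed: 09:05–15:48 = 6 h 43 min; less 75 min break → 5 h 28 min
Thu: 05:33–12:46 = 7 h 13 min
Fri: 09:52–16:02 = 6 h 10 min; less 20 min break → 5 h 50 min
Sat: 11:26–20:29 = 9 h 3 min; less 75 min break → 7 h 48 min
Sun: 08:08–19:58 = 11 h 50 min; less 30 min break → 11 h 20 min
Total: 5 h 22 min + 11 h 47 min + 5 h 28 min + 7 h 13 min + 5 h 50 min + 7 h 48 min + 11 h 20 min = 54 h 48 min.

54.80 hours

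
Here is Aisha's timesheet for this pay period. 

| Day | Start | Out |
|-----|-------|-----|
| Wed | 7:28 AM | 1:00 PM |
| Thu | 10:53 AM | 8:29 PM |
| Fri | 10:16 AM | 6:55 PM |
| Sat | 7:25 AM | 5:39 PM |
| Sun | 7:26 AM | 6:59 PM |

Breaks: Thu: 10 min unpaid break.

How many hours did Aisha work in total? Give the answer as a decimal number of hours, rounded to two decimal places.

Wed: 7:28 AM–1:00 PM = 5 h 32 min
Thu: 10:53 AM–8:29 PM = 9 h 36 min; less 10 min break → 9 h 26 min
Fri: 10:16 AM–6:55 PM = 8 h 39 min
Sat: 7:25 AM–5:39 PM = 10 h 14 min
Sun: 7:26 AM–6:59 PM = 11 h 33 min
Total: 5 h 32 min + 9 h 26 min + 8 h 39 min + 10 h 14 min + 11 h 33 min = 45 h 24 min.

45.40 hours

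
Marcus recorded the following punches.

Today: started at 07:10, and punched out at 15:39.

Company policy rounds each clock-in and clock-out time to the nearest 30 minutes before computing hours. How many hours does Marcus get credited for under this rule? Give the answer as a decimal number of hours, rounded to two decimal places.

Today: in 07:10→07:00, out 15:39→15:30; 8 h 30 min

8.50 hours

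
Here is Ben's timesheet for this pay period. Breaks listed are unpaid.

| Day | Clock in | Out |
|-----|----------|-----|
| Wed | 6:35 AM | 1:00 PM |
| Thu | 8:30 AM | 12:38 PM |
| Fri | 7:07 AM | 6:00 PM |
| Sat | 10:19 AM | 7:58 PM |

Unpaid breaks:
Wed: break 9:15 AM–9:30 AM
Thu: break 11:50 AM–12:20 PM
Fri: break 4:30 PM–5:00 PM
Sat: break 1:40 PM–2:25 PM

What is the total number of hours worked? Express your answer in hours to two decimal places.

Wed: 6:35 AM–1:00 PM = 6 h 25 min; less 15 min break → 6 h 10 min
Thu: 8:30 AM–12:38 PM = 4 h 8 min; less 30 min break → 3 h 38 min
Fri: 7:07 AM–6:00 PM = 10 h 53 min; less 30 min break → 10 h 23 min
Sat: 10:19 AM–7:58 PM = 9 h 39 min; less 45 min break → 8 h 54 min
Total: 6 h 10 min + 3 h 38 min + 10 h 23 min + 8 h 54 min = 29 h 5 min.

29.08 hours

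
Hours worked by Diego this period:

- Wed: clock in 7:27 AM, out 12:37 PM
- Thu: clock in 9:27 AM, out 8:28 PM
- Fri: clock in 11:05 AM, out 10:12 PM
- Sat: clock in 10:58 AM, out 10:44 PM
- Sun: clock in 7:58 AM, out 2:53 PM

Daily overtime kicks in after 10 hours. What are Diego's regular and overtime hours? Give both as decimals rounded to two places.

Regular 42.08 hours, overtime 3.90 hours

Wed: 7:27 AM–12:37 PM = 5 h 10 min
Thu: 9:27 AM–8:28 PM = 11 h 1 min
Fri: 11:05 AM–10:12 PM = 11 h 7 min
Sat: 10:58 AM–10:44 PM = 11 h 46 min
Sun: 7:58 AM–2:53 PM = 6 h 55 min
Wed reg 5 h 10 min / OT 0 h 0 min; Thu reg 10 h 0 min / OT 1 h 1 min; Fri reg 10 h 0 min / OT 1 h 7 min; Sat reg 10 h 0 min / OT 1 h 46 min; Sun reg 6 h 55 min / OT 0 h 0 min.
Totals: regular 42 h 5 min, overtime 3 h 54 min.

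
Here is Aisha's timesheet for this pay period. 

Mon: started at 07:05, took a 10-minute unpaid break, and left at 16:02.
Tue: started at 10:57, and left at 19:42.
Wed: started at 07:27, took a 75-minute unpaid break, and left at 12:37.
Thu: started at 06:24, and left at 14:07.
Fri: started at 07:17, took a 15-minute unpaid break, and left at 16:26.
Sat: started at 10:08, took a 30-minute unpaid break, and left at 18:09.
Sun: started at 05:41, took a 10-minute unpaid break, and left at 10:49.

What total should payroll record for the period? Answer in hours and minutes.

Mon: 07:05–16:02 = 8 h 57 min; less 10 min break → 8 h 47 min
Tue: 10:57–19:42 = 8 h 45 min
Wed: 07:27–12:37 = 5 h 10 min; less 75 min break → 3 h 55 min
Thu: 06:24–14:07 = 7 h 43 min
Fri: 07:17–16:26 = 9 h 9 min; less 15 min break → 8 h 54 min
Sat: 10:08–18:09 = 8 h 1 min; less 30 min break → 7 h 31 min
Sun: 05:41–10:49 = 5 h 8 min; less 10 min break → 4 h 58 min
Total: 8 h 47 min + 8 h 45 min + 3 h 55 min + 7 h 43 min + 8 h 54 min + 7 h 31 min + 4 h 58 min = 50 h 33 min.

50 h 33 min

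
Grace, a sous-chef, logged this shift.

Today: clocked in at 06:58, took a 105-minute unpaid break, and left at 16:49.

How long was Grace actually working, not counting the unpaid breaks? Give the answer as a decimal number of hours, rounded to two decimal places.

Today: 06:58–16:49 = 9 h 51 min; less 105 min break → 8 h 6 min

8.10 hours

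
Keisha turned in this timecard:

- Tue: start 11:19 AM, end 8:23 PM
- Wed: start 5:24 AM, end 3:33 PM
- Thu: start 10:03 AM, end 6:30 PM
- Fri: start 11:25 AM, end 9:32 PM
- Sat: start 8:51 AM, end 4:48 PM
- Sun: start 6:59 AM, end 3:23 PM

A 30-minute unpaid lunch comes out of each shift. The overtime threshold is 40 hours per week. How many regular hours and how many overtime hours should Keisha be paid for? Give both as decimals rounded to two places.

Regular 40.00 hours, overtime 11.13 hours

Tue: 11:19 AM–8:23 PM = 9 h 4 min; less 30 min break → 8 h 34 min
Wed: 5:24 AM–3:33 PM = 10 h 9 min; less 30 min break → 9 h 39 min
Thu: 10:03 AM–6:30 PM = 8 h 27 min; less 30 min break → 7 h 57 min
Fri: 11:25 AM–9:32 PM = 10 h 7 min; less 30 min break → 9 h 37 min
Sat: 8:51 AM–4:48 PM = 7 h 57 min; less 30 min break → 7 h 27 min
Sun: 6:59 AM–3:23 PM = 8 h 24 min; less 30 min break → 7 h 54 min
Total worked: 51 h 8 min = 51.13 h.
Threshold 40 h → overtime 11 h 8 min, regular 40 h 0 min.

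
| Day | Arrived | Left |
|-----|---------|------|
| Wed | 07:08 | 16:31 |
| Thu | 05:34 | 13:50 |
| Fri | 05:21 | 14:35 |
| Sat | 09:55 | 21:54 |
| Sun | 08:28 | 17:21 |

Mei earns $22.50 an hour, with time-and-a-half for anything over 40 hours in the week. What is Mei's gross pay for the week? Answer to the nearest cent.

$1161.56

Wed: 07:08–16:31 = 9 h 23 min
Thu: 05:34–13:50 = 8 h 16 min
Fri: 05:21–14:35 = 9 h 14 min
Sat: 09:55–21:54 = 11 h 59 min
Sun: 08:28–17:21 = 8 h 53 min
Total worked: 47 h 45 min = 2865 min.
Regular 40 h 0 min = 2400 min at $22.50/h; overtime 7 h 45 min = 465 min at $33.75/h.
Pay = (2400 × $22.50 + 465 × $33.75) ÷ 60 = $1161.56.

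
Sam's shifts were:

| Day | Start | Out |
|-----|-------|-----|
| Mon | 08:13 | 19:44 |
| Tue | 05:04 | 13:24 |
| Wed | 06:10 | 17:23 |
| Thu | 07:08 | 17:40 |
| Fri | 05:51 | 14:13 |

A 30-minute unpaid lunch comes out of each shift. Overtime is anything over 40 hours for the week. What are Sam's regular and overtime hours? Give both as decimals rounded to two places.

Regular 40.00 hours, overtime 7.47 hours

Mon: 08:13–19:44 = 11 h 31 min; less 30 min break → 11 h 1 min
Tue: 05:04–13:24 = 8 h 20 min; less 30 min break → 7 h 50 min
Wed: 06:10–17:23 = 11 h 13 min; less 30 min break → 10 h 43 min
Thu: 07:08–17:40 = 10 h 32 min; less 30 min break → 10 h 2 min
Fri: 05:51–14:13 = 8 h 22 min; less 30 min break → 7 h 52 min
Total worked: 47 h 28 min = 47.47 h.
Threshold 40 h → overtime 7 h 28 min, regular 40 h 0 min.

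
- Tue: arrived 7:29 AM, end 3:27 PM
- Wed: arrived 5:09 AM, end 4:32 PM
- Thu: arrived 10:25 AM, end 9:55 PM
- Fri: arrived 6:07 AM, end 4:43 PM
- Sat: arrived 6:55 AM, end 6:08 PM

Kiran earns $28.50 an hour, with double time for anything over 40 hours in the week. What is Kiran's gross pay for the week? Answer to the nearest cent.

Tue: 7:29 AM–3:27 PM = 7 h 58 min
Wed: 5:09 AM–4:32 PM = 11 h 23 min
Thu: 10:25 AM–9:55 PM = 11 h 30 min
Fri: 6:07 AM–4:43 PM = 10 h 36 min
Sat: 6:55 AM–6:08 PM = 11 h 13 min
Total worked: 52 h 40 min = 3160 min.
Regular 40 h 0 min = 2400 min at $28.50/h; overtime 12 h 40 min = 760 min at $57.00/h.
Pay = (2400 × $28.50 + 760 × $57.00) ÷ 60 = $1862.00.

$1862.00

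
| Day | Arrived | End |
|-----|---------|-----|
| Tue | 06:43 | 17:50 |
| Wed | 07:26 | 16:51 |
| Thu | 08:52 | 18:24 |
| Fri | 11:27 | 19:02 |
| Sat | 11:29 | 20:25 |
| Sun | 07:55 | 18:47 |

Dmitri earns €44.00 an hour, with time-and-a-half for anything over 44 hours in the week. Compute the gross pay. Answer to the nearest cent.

€2823.70

Tue: 06:43–17:50 = 11 h 7 min
Wed: 07:26–16:51 = 9 h 25 min
Thu: 08:52–18:24 = 9 h 32 min
Fri: 11:27–19:02 = 7 h 35 min
Sat: 11:29–20:25 = 8 h 56 min
Sun: 07:55–18:47 = 10 h 52 min
Total worked: 57 h 27 min = 3447 min.
Regular 44 h 0 min = 2640 min at €44.00/h; overtime 13 h 27 min = 807 min at €66.00/h.
Pay = (2640 × €44.00 + 807 × €66.00) ÷ 60 = €2823.70.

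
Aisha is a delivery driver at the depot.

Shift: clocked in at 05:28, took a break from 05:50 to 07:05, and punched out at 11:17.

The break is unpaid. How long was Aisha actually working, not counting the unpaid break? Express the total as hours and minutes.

Shift: 05:28–11:17 = 5 h 49 min; less 75 min break → 4 h 34 min

4 h 34 min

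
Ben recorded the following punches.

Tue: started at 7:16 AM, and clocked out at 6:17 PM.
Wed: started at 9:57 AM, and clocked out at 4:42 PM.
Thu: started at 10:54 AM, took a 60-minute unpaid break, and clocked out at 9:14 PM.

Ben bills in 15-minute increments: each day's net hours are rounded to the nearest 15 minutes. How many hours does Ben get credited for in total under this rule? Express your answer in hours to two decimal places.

27.00 hours

Tue: 7:16 AM–6:17 PM = 11 h 1 min → rounds to 11 h 0 min
Wed: 9:57 AM–4:42 PM = 6 h 45 min → rounds to 6 h 45 min
Thu: 10:54 AM–9:14 PM = 10 h 20 min − 60 min = 9 h 20 min → rounds to 9 h 15 min
Total credited: 27 h 0 min.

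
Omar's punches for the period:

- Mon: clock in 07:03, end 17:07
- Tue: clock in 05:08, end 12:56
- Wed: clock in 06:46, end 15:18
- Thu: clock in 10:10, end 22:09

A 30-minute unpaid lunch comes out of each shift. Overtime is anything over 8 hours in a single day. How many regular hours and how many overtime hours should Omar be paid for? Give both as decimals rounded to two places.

Regular 31.30 hours, overtime 5.08 hours

Mon: 07:03–17:07 = 10 h 4 min; less 30 min break → 9 h 34 min
Tue: 05:08–12:56 = 7 h 48 min; less 30 min break → 7 h 18 min
Wed: 06:46–15:18 = 8 h 32 min; less 30 min break → 8 h 2 min
Thu: 10:10–22:09 = 11 h 59 min; less 30 min break → 11 h 29 min
Mon reg 8 h 0 min / OT 1 h 34 min; Tue reg 7 h 18 min / OT 0 h 0 min; Wed reg 8 h 0 min / OT 0 h 2 min; Thu reg 8 h 0 min / OT 3 h 29 min.
Totals: regular 31 h 18 min, overtime 5 h 5 min.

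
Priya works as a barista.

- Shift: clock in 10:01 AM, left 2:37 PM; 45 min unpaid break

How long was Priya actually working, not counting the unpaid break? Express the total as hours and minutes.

Shift: 10:01 AM–2:37 PM = 4 h 36 min; less 45 min break → 3 h 51 min

3 h 51 min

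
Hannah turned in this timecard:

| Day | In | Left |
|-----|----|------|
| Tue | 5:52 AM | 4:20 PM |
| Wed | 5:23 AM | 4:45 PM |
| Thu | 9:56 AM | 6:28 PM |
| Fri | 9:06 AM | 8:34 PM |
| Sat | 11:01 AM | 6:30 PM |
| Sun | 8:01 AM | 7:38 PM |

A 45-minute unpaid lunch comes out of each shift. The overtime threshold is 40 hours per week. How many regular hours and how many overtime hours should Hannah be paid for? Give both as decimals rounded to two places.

Regular 40.00 hours, overtime 16.43 hours

Tue: 5:52 AM–4:20 PM = 10 h 28 min; less 45 min break → 9 h 43 min
Wed: 5:23 AM–4:45 PM = 11 h 22 min; less 45 min break → 10 h 37 min
Thu: 9:56 AM–6:28 PM = 8 h 32 min; less 45 min break → 7 h 47 min
Fri: 9:06 AM–8:34 PM = 11 h 28 min; less 45 min break → 10 h 43 min
Sat: 11:01 AM–6:30 PM = 7 h 29 min; less 45 min break → 6 h 44 min
Sun: 8:01 AM–7:38 PM = 11 h 37 min; less 45 min break → 10 h 52 min
Total worked: 56 h 26 min = 56.43 h.
Threshold 40 h → overtime 16 h 26 min, regular 40 h 0 min.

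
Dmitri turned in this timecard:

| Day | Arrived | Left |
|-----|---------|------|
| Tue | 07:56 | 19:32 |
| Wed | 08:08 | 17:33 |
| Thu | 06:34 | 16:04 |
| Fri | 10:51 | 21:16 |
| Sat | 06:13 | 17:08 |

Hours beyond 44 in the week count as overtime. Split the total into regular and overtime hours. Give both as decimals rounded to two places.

Regular 44.00 hours, overtime 7.85 hours

Tue: 07:56–19:32 = 11 h 36 min
Wed: 08:08–17:33 = 9 h 25 min
Thu: 06:34–16:04 = 9 h 30 min
Fri: 10:51–21:16 = 10 h 25 min
Sat: 06:13–17:08 = 10 h 55 min
Total worked: 51 h 51 min = 51.85 h.
Threshold 44 h → overtime 7 h 51 min, regular 44 h 0 min.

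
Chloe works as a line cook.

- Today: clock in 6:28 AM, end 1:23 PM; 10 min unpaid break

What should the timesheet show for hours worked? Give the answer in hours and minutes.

Today: 6:28 AM–1:23 PM = 6 h 55 min; less 10 min break → 6 h 45 min

6 h 45 min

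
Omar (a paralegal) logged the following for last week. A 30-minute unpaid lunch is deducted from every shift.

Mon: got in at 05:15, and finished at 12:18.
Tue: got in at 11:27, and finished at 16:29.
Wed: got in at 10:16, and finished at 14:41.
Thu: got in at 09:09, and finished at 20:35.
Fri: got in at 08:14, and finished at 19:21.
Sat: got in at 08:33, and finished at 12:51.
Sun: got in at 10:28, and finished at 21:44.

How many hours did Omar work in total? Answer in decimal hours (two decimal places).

Mon: 05:15–12:18 = 7 h 3 min; less 30 min break → 6 h 33 min
Tue: 11:27–16:29 = 5 h 2 min; less 30 min break → 4 h 32 min
Wed: 10:16–14:41 = 4 h 25 min; less 30 min break → 3 h 55 min
Thu: 09:09–20:35 = 11 h 26 min; less 30 min break → 10 h 56 min
Fri: 08:14–19:21 = 11 h 7 min; less 30 min break → 10 h 37 min
Sat: 08:33–12:51 = 4 h 18 min; less 30 min break → 3 h 48 min
Sun: 10:28–21:44 = 11 h 16 min; less 30 min break → 10 h 46 min
Total: 6 h 33 min + 4 h 32 min + 3 h 55 min + 10 h 56 min + 10 h 37 min + 3 h 48 min + 10 h 46 min = 51 h 7 min.

51.12 hours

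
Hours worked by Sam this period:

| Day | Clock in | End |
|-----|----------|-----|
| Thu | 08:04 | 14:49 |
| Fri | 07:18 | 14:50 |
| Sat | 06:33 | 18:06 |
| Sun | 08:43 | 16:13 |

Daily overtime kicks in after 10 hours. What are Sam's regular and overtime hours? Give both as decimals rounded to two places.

Regular 31.78 hours, overtime 1.55 hours

Thu: 08:04–14:49 = 6 h 45 min
Fri: 07:18–14:50 = 7 h 32 min
Sat: 06:33–18:06 = 11 h 33 min
Sun: 08:43–16:13 = 7 h 30 min
Thu reg 6 h 45 min / OT 0 h 0 min; Fri reg 7 h 32 min / OT 0 h 0 min; Sat reg 10 h 0 min / OT 1 h 33 min; Sun reg 7 h 30 min / OT 0 h 0 min.
Totals: regular 31 h 47 min, overtime 1 h 33 min.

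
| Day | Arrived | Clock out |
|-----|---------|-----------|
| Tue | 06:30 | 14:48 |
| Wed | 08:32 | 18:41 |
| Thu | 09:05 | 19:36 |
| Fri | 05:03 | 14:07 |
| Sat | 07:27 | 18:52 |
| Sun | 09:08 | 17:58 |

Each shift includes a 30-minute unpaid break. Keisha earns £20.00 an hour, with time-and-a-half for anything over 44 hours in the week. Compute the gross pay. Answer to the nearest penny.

£1218.50

Tue: 06:30–14:48 = 8 h 18 min; less 30 min break → 7 h 48 min
Wed: 08:32–18:41 = 10 h 9 min; less 30 min break → 9 h 39 min
Thu: 09:05–19:36 = 10 h 31 min; less 30 min break → 10 h 1 min
Fri: 05:03–14:07 = 9 h 4 min; less 30 min break → 8 h 34 min
Sat: 07:27–18:52 = 11 h 25 min; less 30 min break → 10 h 55 min
Sun: 09:08–17:58 = 8 h 50 min; less 30 min break → 8 h 20 min
Total worked: 55 h 17 min = 3317 min.
Regular 44 h 0 min = 2640 min at £20.00/h; overtime 11 h 17 min = 677 min at £30.00/h.
Pay = (2640 × £20.00 + 677 × £30.00) ÷ 60 = £1218.50.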